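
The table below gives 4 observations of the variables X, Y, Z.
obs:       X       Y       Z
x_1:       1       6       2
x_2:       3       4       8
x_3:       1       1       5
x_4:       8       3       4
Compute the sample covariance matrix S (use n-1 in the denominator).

Step 1 — column means:
  mean(X) = (1 + 3 + 1 + 8) / 4 = 13/4 = 3.25
  mean(Y) = (6 + 4 + 1 + 3) / 4 = 14/4 = 3.5
  mean(Z) = (2 + 8 + 5 + 4) / 4 = 19/4 = 4.75

Step 2 — sample covariance S[i,j] = (1/(n-1)) · Σ_k (x_{k,i} - mean_i) · (x_{k,j} - mean_j), with n-1 = 3.
  S[X,X] = ((-2.25)·(-2.25) + (-0.25)·(-0.25) + (-2.25)·(-2.25) + (4.75)·(4.75)) / 3 = 32.75/3 = 10.9167
  S[X,Y] = ((-2.25)·(2.5) + (-0.25)·(0.5) + (-2.25)·(-2.5) + (4.75)·(-0.5)) / 3 = -2.5/3 = -0.8333
  S[X,Z] = ((-2.25)·(-2.75) + (-0.25)·(3.25) + (-2.25)·(0.25) + (4.75)·(-0.75)) / 3 = 1.25/3 = 0.4167
  S[Y,Y] = ((2.5)·(2.5) + (0.5)·(0.5) + (-2.5)·(-2.5) + (-0.5)·(-0.5)) / 3 = 13/3 = 4.3333
  S[Y,Z] = ((2.5)·(-2.75) + (0.5)·(3.25) + (-2.5)·(0.25) + (-0.5)·(-0.75)) / 3 = -5.5/3 = -1.8333
  S[Z,Z] = ((-2.75)·(-2.75) + (3.25)·(3.25) + (0.25)·(0.25) + (-0.75)·(-0.75)) / 3 = 18.75/3 = 6.25

S is symmetric (S[j,i] = S[i,j]). Assembling:

S = [[10.9167, -0.8333, 0.4167],
 [-0.8333, 4.3333, -1.8333],
 [0.4167, -1.8333, 6.25]]


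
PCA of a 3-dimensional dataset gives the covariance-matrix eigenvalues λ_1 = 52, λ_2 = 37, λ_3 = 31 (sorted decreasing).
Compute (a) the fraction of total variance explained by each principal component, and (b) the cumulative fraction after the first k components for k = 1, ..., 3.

Step 1 — total variance = trace(Sigma) = Σ λ_i = 52 + 37 + 31 = 120.

Step 2 — fraction explained by component i = λ_i / Σ λ:
  PC1: 52/120 = 0.4333
  PC2: 37/120 = 0.3083
  PC3: 31/120 = 0.2583

Step 3 — cumulative fraction after k components = (λ_1 + ... + λ_k) / Σ λ:
  k = 1: 52/120 = 0.4333
  k = 2: (52 + 37)/120 = 89/120 = 0.7417
  k = 3: (52 + 37 + 31)/120 = 120/120 = 1

Summary (fraction, with percent):

explained: PC1 0.4333 (43.33%), PC2 0.3083 (30.83%), PC3 0.2583 (25.83%);  cumulative: 0.4333, 0.7417, 1


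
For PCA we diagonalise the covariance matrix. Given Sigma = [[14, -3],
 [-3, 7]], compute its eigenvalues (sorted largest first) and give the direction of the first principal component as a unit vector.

Step 1 — characteristic polynomial of 2×2 Sigma:
  det(Sigma - λI) = λ² - trace · λ + det = 0.
  trace = 14 + 7 = 21, det = 14·7 - (-3)² = 89.
Step 2 — discriminant:
  Δ = trace² - 4·det = 441 - 356 = 85.
Step 3 — eigenvalues:
  λ = (trace ± √Δ)/2 = (21 ± 9.2195)/2,
  λ_1 = 15.1098,  λ_2 = 5.8902.

Step 4 — unit eigenvector for λ_1: solve (Sigma - λ_1 I)v = 0. First row:
  (14 - 15.1098)·v_x + (-3)·v_y = 0, i.e. (-1.1098)·v_x + (-3)·v_y = 0,
  so v ∝ (b, λ_1 - a) = (-3, 1.1098); multiply by -1 so the first entry is positive: u = (3, -1.1098).
  ||u|| = √((3)² + (-1.1098)²) = √(10.2316) ≈ 3.1987,
  v_1 = u/||u|| ≈ (0.9379, -0.3469) (||v_1|| = 1).

λ_1 = 15.1098,  λ_2 = 5.8902;  v_1 ≈ (0.9379, -0.3469)


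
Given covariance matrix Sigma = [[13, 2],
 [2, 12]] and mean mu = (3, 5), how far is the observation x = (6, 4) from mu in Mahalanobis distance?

Step 1 — centre the observation: (x - mu) = (3, -1).

Step 2 — invert Sigma. det(Sigma) = 13·12 - (2)² = 152.
  Sigma^{-1} = (1/det) · [[d, -b], [-b, a]] = [[0.0789, -0.0132],
 [-0.0132, 0.0855]].

Step 3 — form the quadratic (x - mu)^T · Sigma^{-1} · (x - mu):
  Sigma^{-1} · (x - mu) = (0.25, -0.125).
  (x - mu)^T · [Sigma^{-1} · (x - mu)] = (3)·(0.25) + (-1)·(-0.125) = 0.875.

Step 4 — take square root: d = √(0.875) ≈ 0.9354.

d(x, mu) = √(0.875) ≈ 0.9354


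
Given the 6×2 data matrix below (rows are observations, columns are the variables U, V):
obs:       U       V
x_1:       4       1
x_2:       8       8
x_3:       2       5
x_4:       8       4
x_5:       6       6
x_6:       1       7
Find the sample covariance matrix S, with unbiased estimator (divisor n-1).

Step 1 — column means:
  mean(U) = (4 + 8 + 2 + 8 + 6 + 1) / 6 = 29/6 = 4.8333
  mean(V) = (1 + 8 + 5 + 4 + 6 + 7) / 6 = 31/6 = 5.1667

Step 2 — sample covariance S[i,j] = (1/(n-1)) · Σ_k (x_{k,i} - mean_i) · (x_{k,j} - mean_j), with n-1 = 5.
  S[U,U] = ((-0.8333)·(-0.8333) + (3.1667)·(3.1667) + (-2.8333)·(-2.8333) + (3.1667)·(3.1667) + (1.1667)·(1.1667) + (-3.8333)·(-3.8333)) / 5 = 44.8333/5 = 8.9667
  S[U,V] = ((-0.8333)·(-4.1667) + (3.1667)·(2.8333) + (-2.8333)·(-0.1667) + (3.1667)·(-1.1667) + (1.1667)·(0.8333) + (-3.8333)·(1.8333)) / 5 = 3.1667/5 = 0.6333
  S[V,V] = ((-4.1667)·(-4.1667) + (2.8333)·(2.8333) + (-0.1667)·(-0.1667) + (-1.1667)·(-1.1667) + (0.8333)·(0.8333) + (1.8333)·(1.8333)) / 5 = 30.8333/5 = 6.1667

S is symmetric (S[j,i] = S[i,j]). Assembling:

S = [[8.9667, 0.6333],
 [0.6333, 6.1667]]


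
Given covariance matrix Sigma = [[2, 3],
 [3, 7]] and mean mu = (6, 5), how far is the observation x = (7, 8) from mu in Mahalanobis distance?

Step 1 — centre the observation: (x - mu) = (1, 3).

Step 2 — invert Sigma. det(Sigma) = 2·7 - (3)² = 5.
  Sigma^{-1} = (1/det) · [[d, -b], [-b, a]] = [[1.4, -0.6],
 [-0.6, 0.4]].

Step 3 — form the quadratic (x - mu)^T · Sigma^{-1} · (x - mu):
  Sigma^{-1} · (x - mu) = (-0.4, 0.6).
  (x - mu)^T · [Sigma^{-1} · (x - mu)] = (1)·(-0.4) + (3)·(0.6) = 1.4.

Step 4 — take square root: d = √(1.4) ≈ 1.1832.

d(x, mu) = √(1.4) ≈ 1.1832


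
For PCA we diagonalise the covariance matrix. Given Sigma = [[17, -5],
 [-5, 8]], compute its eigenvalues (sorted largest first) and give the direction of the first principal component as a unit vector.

Step 1 — characteristic polynomial of 2×2 Sigma:
  det(Sigma - λI) = λ² - trace · λ + det = 0.
  trace = 17 + 8 = 25, det = 17·8 - (-5)² = 111.
Step 2 — discriminant:
  Δ = trace² - 4·det = 625 - 444 = 181.
Step 3 — eigenvalues:
  λ = (trace ± √Δ)/2 = (25 ± 13.4536)/2,
  λ_1 = 19.2268,  λ_2 = 5.7732.

Step 4 — unit eigenvector for λ_1: solve (Sigma - λ_1 I)v = 0. First row:
  (17 - 19.2268)·v_x + (-5)·v_y = 0, i.e. (-2.2268)·v_x + (-5)·v_y = 0,
  so v ∝ (b, λ_1 - a) = (-5, 2.2268); multiply by -1 so the first entry is positive: u = (5, -2.2268).
  ||u|| = √((5)² + (-2.2268)²) = √(29.9587) ≈ 5.4735,
  v_1 = u/||u|| ≈ (0.9135, -0.4068) (||v_1|| = 1).

λ_1 = 19.2268,  λ_2 = 5.7732;  v_1 ≈ (0.9135, -0.4068)


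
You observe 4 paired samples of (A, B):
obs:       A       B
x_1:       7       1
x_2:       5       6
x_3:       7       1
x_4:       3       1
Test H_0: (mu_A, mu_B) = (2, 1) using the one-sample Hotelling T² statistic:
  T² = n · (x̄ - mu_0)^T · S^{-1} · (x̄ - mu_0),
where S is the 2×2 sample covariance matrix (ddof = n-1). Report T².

Step 1 — sample mean vector:
  mean(A) = (7 + 5 + 7 + 3) / 4 = 22/4 = 5.5
  mean(B) = (1 + 6 + 1 + 1) / 4 = 9/4 = 2.25
  x̄ = (5.5, 2.25),  deviation x̄ - mu_0 = (5.5, 2.25) - (2, 1) = (3.5, 1.25).

Step 2 — sample covariance matrix, S[i,j] = (1/(n-1)) · Σ_k (x_{k,i} - mean_i) · (x_{k,j} - mean_j), divisor n-1 = 3:
  S[A,A] = ((1.5)·(1.5) + (-0.5)·(-0.5) + (1.5)·(1.5) + (-2.5)·(-2.5)) / 3 = 11/3 = 3.6667
  S[A,B] = ((1.5)·(-1.25) + (-0.5)·(3.75) + (1.5)·(-1.25) + (-2.5)·(-1.25)) / 3 = -2.5/3 = -0.8333
  S[B,B] = ((-1.25)·(-1.25) + (3.75)·(3.75) + (-1.25)·(-1.25) + (-1.25)·(-1.25)) / 3 = 18.75/3 = 6.25
  S = [[3.6667, -0.8333],
 [-0.8333, 6.25]].

Step 3 — invert S. det(S) = 3.6667·6.25 - (-0.8333)² = 22.2222.
  S^{-1} = (1/det) · [[d, -b], [-b, a]] = [[0.2813, 0.0375],
 [0.0375, 0.165]].

Step 4 — quadratic form (x̄ - mu_0)^T · S^{-1} · (x̄ - mu_0):
  S^{-1} · (x̄ - mu_0) = (1.0313, 0.3375),
  (x̄ - mu_0)^T · [...] = (3.5)·(1.0313) + (1.25)·(0.3375) = 4.0313.

Step 5 — scale by n: T² = 4 · 4.0313 = 16.125.

T² ≈ 16.125


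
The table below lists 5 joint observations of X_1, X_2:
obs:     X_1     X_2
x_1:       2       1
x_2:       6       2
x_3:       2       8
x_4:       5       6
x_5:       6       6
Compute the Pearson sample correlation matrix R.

Step 1 — column means:
  mean(X_1) = (2 + 6 + 2 + 5 + 6) / 5 = 21/5 = 4.2
  mean(X_2) = (1 + 2 + 8 + 6 + 6) / 5 = 23/5 = 4.6

Step 2 — sample variances and covariances s[i,j] = (1/(n-1)) · Σ_k (x_{k,i} - mean_i) · (x_{k,j} - mean_j), with n-1 = 4:
  s[X_1,X_1] = ((-2.2)·(-2.2) + (1.8)·(1.8) + (-2.2)·(-2.2) + (0.8)·(0.8) + (1.8)·(1.8)) / 4 = 16.8/4 = 4.2
  s[X_1,X_2] = ((-2.2)·(-3.6) + (1.8)·(-2.6) + (-2.2)·(3.4) + (0.8)·(1.4) + (1.8)·(1.4)) / 4 = -0.6/4 = -0.15
  s[X_2,X_2] = ((-3.6)·(-3.6) + (-2.6)·(-2.6) + (3.4)·(3.4) + (1.4)·(1.4) + (1.4)·(1.4)) / 4 = 35.2/4 = 8.8
  Sample standard deviations s_i = √(s[i,i]):
  s(X_1) = √(4.2) = 2.0494
  s(X_2) = √(8.8) = 2.9665

Step 3 — r_{ij} = s_{ij} / (s_i · s_j):
  r[X_1,X_1] = 1 (diagonal).
  r[X_1,X_2] = -0.15 / (2.0494 · 2.9665) = -0.15 / 6.0795 = -0.0247
  r[X_2,X_2] = 1 (diagonal).

R is symmetric with unit diagonal. Assembling:

R = [[1, -0.0247],
 [-0.0247, 1]]


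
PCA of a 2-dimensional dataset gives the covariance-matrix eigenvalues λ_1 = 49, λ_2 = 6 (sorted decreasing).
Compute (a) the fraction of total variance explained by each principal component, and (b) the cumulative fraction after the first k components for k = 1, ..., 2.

Step 1 — total variance = trace(Sigma) = Σ λ_i = 49 + 6 = 55.

Step 2 — fraction explained by component i = λ_i / Σ λ:
  PC1: 49/55 = 0.8909
  PC2: 6/55 = 0.1091

Step 3 — cumulative fraction after k components = (λ_1 + ... + λ_k) / Σ λ:
  k = 1: 49/55 = 0.8909
  k = 2: (49 + 6)/55 = 55/55 = 1

Summary (fraction, with percent):

explained: PC1 0.8909 (89.09%), PC2 0.1091 (10.91%);  cumulative: 0.8909, 1


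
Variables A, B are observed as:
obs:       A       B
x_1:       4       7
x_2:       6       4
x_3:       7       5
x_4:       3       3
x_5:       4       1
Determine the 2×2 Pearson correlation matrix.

Step 1 — column means:
  mean(A) = (4 + 6 + 7 + 3 + 4) / 5 = 24/5 = 4.8
  mean(B) = (7 + 4 + 5 + 3 + 1) / 5 = 20/5 = 4

Step 2 — sample variances and covariances s[i,j] = (1/(n-1)) · Σ_k (x_{k,i} - mean_i) · (x_{k,j} - mean_j), with n-1 = 4:
  s[A,A] = ((-0.8)·(-0.8) + (1.2)·(1.2) + (2.2)·(2.2) + (-1.8)·(-1.8) + (-0.8)·(-0.8)) / 4 = 10.8/4 = 2.7
  s[A,B] = ((-0.8)·(3) + (1.2)·(0) + (2.2)·(1) + (-1.8)·(-1) + (-0.8)·(-3)) / 4 = 4/4 = 1
  s[B,B] = ((3)·(3) + (0)·(0) + (1)·(1) + (-1)·(-1) + (-3)·(-3)) / 4 = 20/4 = 5
  Sample standard deviations s_i = √(s[i,i]):
  s(A) = √(2.7) = 1.6432
  s(B) = √(5) = 2.2361

Step 3 — r_{ij} = s_{ij} / (s_i · s_j):
  r[A,A] = 1 (diagonal).
  r[A,B] = 1 / (1.6432 · 2.2361) = 1 / 3.6742 = 0.2722
  r[B,B] = 1 (diagonal).

R is symmetric with unit diagonal. Assembling:

R = [[1, 0.2722],
 [0.2722, 1]]


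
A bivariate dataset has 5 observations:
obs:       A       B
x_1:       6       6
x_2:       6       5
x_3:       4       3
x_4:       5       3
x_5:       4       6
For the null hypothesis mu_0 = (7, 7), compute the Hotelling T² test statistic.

Step 1 — sample mean vector:
  mean(A) = (6 + 6 + 4 + 5 + 4) / 5 = 25/5 = 5
  mean(B) = (6 + 5 + 3 + 3 + 6) / 5 = 23/5 = 4.6
  x̄ = (5, 4.6),  deviation x̄ - mu_0 = (5, 4.6) - (7, 7) = (-2, -2.4).

Step 2 — sample covariance matrix, S[i,j] = (1/(n-1)) · Σ_k (x_{k,i} - mean_i) · (x_{k,j} - mean_j), divisor n-1 = 4:
  S[A,A] = ((1)·(1) + (1)·(1) + (-1)·(-1) + (0)·(0) + (-1)·(-1)) / 4 = 4/4 = 1
  S[A,B] = ((1)·(1.4) + (1)·(0.4) + (-1)·(-1.6) + (0)·(-1.6) + (-1)·(1.4)) / 4 = 2/4 = 0.5
  S[B,B] = ((1.4)·(1.4) + (0.4)·(0.4) + (-1.6)·(-1.6) + (-1.6)·(-1.6) + (1.4)·(1.4)) / 4 = 9.2/4 = 2.3
  S = [[1, 0.5],
 [0.5, 2.3]].

Step 3 — invert S. det(S) = 1·2.3 - (0.5)² = 2.05.
  S^{-1} = (1/det) · [[d, -b], [-b, a]] = [[1.122, -0.2439],
 [-0.2439, 0.4878]].

Step 4 — quadratic form (x̄ - mu_0)^T · S^{-1} · (x̄ - mu_0):
  S^{-1} · (x̄ - mu_0) = (-1.6585, -0.6829),
  (x̄ - mu_0)^T · [...] = (-2)·(-1.6585) + (-2.4)·(-0.6829) = 4.9561.

Step 5 — scale by n: T² = 5 · 4.9561 = 24.7805.

T² ≈ 24.7805


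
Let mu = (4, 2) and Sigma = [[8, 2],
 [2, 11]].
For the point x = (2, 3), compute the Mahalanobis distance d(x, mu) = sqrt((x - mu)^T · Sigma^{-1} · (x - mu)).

Step 1 — centre the observation: (x - mu) = (-2, 1).

Step 2 — invert Sigma. det(Sigma) = 8·11 - (2)² = 84.
  Sigma^{-1} = (1/det) · [[d, -b], [-b, a]] = [[0.131, -0.0238],
 [-0.0238, 0.0952]].

Step 3 — form the quadratic (x - mu)^T · Sigma^{-1} · (x - mu):
  Sigma^{-1} · (x - mu) = (-0.2857, 0.1429).
  (x - mu)^T · [Sigma^{-1} · (x - mu)] = (-2)·(-0.2857) + (1)·(0.1429) = 0.7143.

Step 4 — take square root: d = √(0.7143) ≈ 0.8452.

d(x, mu) = √(0.7143) ≈ 0.8452


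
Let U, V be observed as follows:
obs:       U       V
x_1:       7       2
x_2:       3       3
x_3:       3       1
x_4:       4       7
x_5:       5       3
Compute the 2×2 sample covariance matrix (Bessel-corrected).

Step 1 — column means:
  mean(U) = (7 + 3 + 3 + 4 + 5) / 5 = 22/5 = 4.4
  mean(V) = (2 + 3 + 1 + 7 + 3) / 5 = 16/5 = 3.2

Step 2 — sample covariance S[i,j] = (1/(n-1)) · Σ_k (x_{k,i} - mean_i) · (x_{k,j} - mean_j), with n-1 = 4.
  S[U,U] = ((2.6)·(2.6) + (-1.4)·(-1.4) + (-1.4)·(-1.4) + (-0.4)·(-0.4) + (0.6)·(0.6)) / 4 = 11.2/4 = 2.8
  S[U,V] = ((2.6)·(-1.2) + (-1.4)·(-0.2) + (-1.4)·(-2.2) + (-0.4)·(3.8) + (0.6)·(-0.2)) / 4 = -1.4/4 = -0.35
  S[V,V] = ((-1.2)·(-1.2) + (-0.2)·(-0.2) + (-2.2)·(-2.2) + (3.8)·(3.8) + (-0.2)·(-0.2)) / 4 = 20.8/4 = 5.2

S is symmetric (S[j,i] = S[i,j]). Assembling:

S = [[2.8, -0.35],
 [-0.35, 5.2]]


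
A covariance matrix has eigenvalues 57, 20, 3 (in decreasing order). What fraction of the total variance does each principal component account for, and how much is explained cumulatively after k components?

Step 1 — total variance = trace(Sigma) = Σ λ_i = 57 + 20 + 3 = 80.

Step 2 — fraction explained by component i = λ_i / Σ λ:
  PC1: 57/80 = 0.7125
  PC2: 20/80 = 0.25
  PC3: 3/80 = 0.0375

Step 3 — cumulative fraction after k components = (λ_1 + ... + λ_k) / Σ λ:
  k = 1: 57/80 = 0.7125
  k = 2: (57 + 20)/80 = 77/80 = 0.9625
  k = 3: (57 + 20 + 3)/80 = 80/80 = 1

Summary (fraction, with percent):

explained: PC1 0.7125 (71.25%), PC2 0.25 (25%), PC3 0.0375 (3.75%);  cumulative: 0.7125, 0.9625, 1


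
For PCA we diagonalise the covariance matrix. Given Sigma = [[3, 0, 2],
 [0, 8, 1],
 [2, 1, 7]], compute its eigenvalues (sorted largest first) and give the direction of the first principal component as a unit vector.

Step 1 — characteristic polynomial p(λ) = det(λI - Sigma) = λ³ - tr·λ² + c_1·λ - det, where tr = trace, c_1 = sum of the principal 2×2 minors, det = det(Sigma):
  tr = 3 + 8 + 7 = 18,
  c_1 = (3·8 - (0)²) + (3·7 - (2)²) + (8·7 - (1)²) = 24 + 17 + 55 = 96,
  det = 3·(8·7 - (1)²) - (0)·((0)·7 - (1)·(2)) + (2)·((0)·(1) - 8·(2)) = 3·(55) - (0)·(-2) + (2)·(-16) = 133.
  So p(λ) = λ³ - 18λ² + 96λ - 133.
Step 2 — look for an integer root (rational root theorem: any rational root is an integer divisor of 133). Testing λ = 7:
  p(7) = 343 - 882 + 672 - 133 = 0  ✓
  Dividing out (λ - 7): p(λ) = (λ - 7)(λ² - 11λ + 19).
Step 3 — remaining eigenvalues from the quadratic λ² - 11λ + 19 = 0:
  Δ = 11² - 4·19 = 121 - 76 = 45,  λ = (11 ± √45)/2 = (11 ± 6.7082)/2 ≈ 8.8541 or 2.1459.
  Sorted: λ_1 = 8.8541,  λ_2 = 7,  λ_3 = 2.1459  (check: sum = 18 = tr ✓).

Step 4 — unit eigenvector for λ_1 ≈ 8.8541: v spans the null space of (Sigma - λ_1 I), whose rows are
  r_1 = (-5.8541, 0, 2),  r_2 = (0, -0.8541, 1),  r_3 = (2, 1, -1.8541).
  v is orthogonal to every row, so take v ∝ r_1 × r_2 = ((0)·(1) - (2)·(-0.8541), (2)·(0) - (-5.8541)·(1), (-5.8541)·(-0.8541) - (0)·(0)) ≈ (1.7082, 5.8541, 5).
  Let u = (1.7082, 5.8541, 5).
  ||u|| = √((1.7082)² + (5.8541)² + (5)²) = √(62.1885) ≈ 7.886,  v_1 = u/||u|| ≈ (0.2166, 0.7423, 0.634) (||v_1|| = 1).

λ_1 = 8.8541,  λ_2 = 7,  λ_3 = 2.1459;  v_1 ≈ (0.2166, 0.7423, 0.634)


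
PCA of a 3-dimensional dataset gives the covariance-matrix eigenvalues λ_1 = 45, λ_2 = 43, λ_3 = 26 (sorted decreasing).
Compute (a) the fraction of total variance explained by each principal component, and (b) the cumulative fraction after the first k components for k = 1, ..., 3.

Step 1 — total variance = trace(Sigma) = Σ λ_i = 45 + 43 + 26 = 114.

Step 2 — fraction explained by component i = λ_i / Σ λ:
  PC1: 45/114 = 0.3947
  PC2: 43/114 = 0.3772
  PC3: 26/114 = 0.2281

Step 3 — cumulative fraction after k components = (λ_1 + ... + λ_k) / Σ λ:
  k = 1: 45/114 = 0.3947
  k = 2: (45 + 43)/114 = 88/114 = 0.7719
  k = 3: (45 + 43 + 26)/114 = 114/114 = 1

Summary (fraction, with percent):

explained: PC1 0.3947 (39.47%), PC2 0.3772 (37.72%), PC3 0.2281 (22.81%);  cumulative: 0.3947, 0.7719, 1


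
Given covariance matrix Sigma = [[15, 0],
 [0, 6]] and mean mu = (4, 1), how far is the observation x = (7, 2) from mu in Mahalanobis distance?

Step 1 — centre the observation: (x - mu) = (3, 1).

Step 2 — invert Sigma. det(Sigma) = 15·6 - (0)² = 90.
  Sigma^{-1} = (1/det) · [[d, -b], [-b, a]] = [[0.0667, 0],
 [0, 0.1667]].

Step 3 — form the quadratic (x - mu)^T · Sigma^{-1} · (x - mu):
  Sigma^{-1} · (x - mu) = (0.2, 0.1667).
  (x - mu)^T · [Sigma^{-1} · (x - mu)] = (3)·(0.2) + (1)·(0.1667) = 0.7667.

Step 4 — take square root: d = √(0.7667) ≈ 0.8756.

d(x, mu) = √(0.7667) ≈ 0.8756


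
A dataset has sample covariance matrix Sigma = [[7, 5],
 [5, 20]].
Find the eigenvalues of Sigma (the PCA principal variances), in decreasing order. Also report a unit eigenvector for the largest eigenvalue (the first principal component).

Step 1 — characteristic polynomial of 2×2 Sigma:
  det(Sigma - λI) = λ² - trace · λ + det = 0.
  trace = 7 + 20 = 27, det = 7·20 - (5)² = 115.
Step 2 — discriminant:
  Δ = trace² - 4·det = 729 - 460 = 269.
Step 3 — eigenvalues:
  λ = (trace ± √Δ)/2 = (27 ± 16.4012)/2,
  λ_1 = 21.7006,  λ_2 = 5.2994.

Step 4 — unit eigenvector for λ_1: solve (Sigma - λ_1 I)v = 0. First row:
  (7 - 21.7006)·v_x + (5)·v_y = 0, i.e. (-14.7006)·v_x + (5)·v_y = 0,
  so v ∝ (b, λ_1 - a) = (5, 14.7006) = u.
  ||u|| = √((5)² + (14.7006)²) = √(241.1079) ≈ 15.5277,
  v_1 = u/||u|| ≈ (0.322, 0.9467) (||v_1|| = 1).

λ_1 = 21.7006,  λ_2 = 5.2994;  v_1 ≈ (0.322, 0.9467)


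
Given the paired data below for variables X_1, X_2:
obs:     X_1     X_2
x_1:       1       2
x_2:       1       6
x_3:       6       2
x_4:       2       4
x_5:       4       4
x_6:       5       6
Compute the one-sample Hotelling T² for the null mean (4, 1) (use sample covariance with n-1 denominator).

Step 1 — sample mean vector:
  mean(X_1) = (1 + 1 + 6 + 2 + 4 + 5) / 6 = 19/6 = 3.1667
  mean(X_2) = (2 + 6 + 2 + 4 + 4 + 6) / 6 = 24/6 = 4
  x̄ = (3.1667, 4),  deviation x̄ - mu_0 = (3.1667, 4) - (4, 1) = (-0.8333, 3).

Step 2 — sample covariance matrix, S[i,j] = (1/(n-1)) · Σ_k (x_{k,i} - mean_i) · (x_{k,j} - mean_j), divisor n-1 = 5:
  S[X_1,X_1] = ((-2.1667)·(-2.1667) + (-2.1667)·(-2.1667) + (2.8333)·(2.8333) + (-1.1667)·(-1.1667) + (0.8333)·(0.8333) + (1.8333)·(1.8333)) / 5 = 22.8333/5 = 4.5667
  S[X_1,X_2] = ((-2.1667)·(-2) + (-2.1667)·(2) + (2.8333)·(-2) + (-1.1667)·(0) + (0.8333)·(0) + (1.8333)·(2)) / 5 = -2/5 = -0.4
  S[X_2,X_2] = ((-2)·(-2) + (2)·(2) + (-2)·(-2) + (0)·(0) + (0)·(0) + (2)·(2)) / 5 = 16/5 = 3.2
  S = [[4.5667, -0.4],
 [-0.4, 3.2]].

Step 3 — invert S. det(S) = 4.5667·3.2 - (-0.4)² = 14.4533.
  S^{-1} = (1/det) · [[d, -b], [-b, a]] = [[0.2214, 0.0277],
 [0.0277, 0.316]].

Step 4 — quadratic form (x̄ - mu_0)^T · S^{-1} · (x̄ - mu_0):
  S^{-1} · (x̄ - mu_0) = (-0.1015, 0.9248),
  (x̄ - mu_0)^T · [...] = (-0.8333)·(-0.1015) + (3)·(0.9248) = 2.859.

Step 5 — scale by n: T² = 6 · 2.859 = 17.1541.

T² ≈ 17.1541


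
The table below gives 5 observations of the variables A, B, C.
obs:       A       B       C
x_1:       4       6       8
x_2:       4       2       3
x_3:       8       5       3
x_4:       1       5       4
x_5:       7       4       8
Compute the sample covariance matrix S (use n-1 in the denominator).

Step 1 — column means:
  mean(A) = (4 + 4 + 8 + 1 + 7) / 5 = 24/5 = 4.8
  mean(B) = (6 + 2 + 5 + 5 + 4) / 5 = 22/5 = 4.4
  mean(C) = (8 + 3 + 3 + 4 + 8) / 5 = 26/5 = 5.2

Step 2 — sample covariance S[i,j] = (1/(n-1)) · Σ_k (x_{k,i} - mean_i) · (x_{k,j} - mean_j), with n-1 = 4.
  S[A,A] = ((-0.8)·(-0.8) + (-0.8)·(-0.8) + (3.2)·(3.2) + (-3.8)·(-3.8) + (2.2)·(2.2)) / 4 = 30.8/4 = 7.7
  S[A,B] = ((-0.8)·(1.6) + (-0.8)·(-2.4) + (3.2)·(0.6) + (-3.8)·(0.6) + (2.2)·(-0.4)) / 4 = -0.6/4 = -0.15
  S[A,C] = ((-0.8)·(2.8) + (-0.8)·(-2.2) + (3.2)·(-2.2) + (-3.8)·(-1.2) + (2.2)·(2.8)) / 4 = 3.2/4 = 0.8
  S[B,B] = ((1.6)·(1.6) + (-2.4)·(-2.4) + (0.6)·(0.6) + (0.6)·(0.6) + (-0.4)·(-0.4)) / 4 = 9.2/4 = 2.3
  S[B,C] = ((1.6)·(2.8) + (-2.4)·(-2.2) + (0.6)·(-2.2) + (0.6)·(-1.2) + (-0.4)·(2.8)) / 4 = 6.6/4 = 1.65
  S[C,C] = ((2.8)·(2.8) + (-2.2)·(-2.2) + (-2.2)·(-2.2) + (-1.2)·(-1.2) + (2.8)·(2.8)) / 4 = 26.8/4 = 6.7

S is symmetric (S[j,i] = S[i,j]). Assembling:

S = [[7.7, -0.15, 0.8],
 [-0.15, 2.3, 1.65],
 [0.8, 1.65, 6.7]]


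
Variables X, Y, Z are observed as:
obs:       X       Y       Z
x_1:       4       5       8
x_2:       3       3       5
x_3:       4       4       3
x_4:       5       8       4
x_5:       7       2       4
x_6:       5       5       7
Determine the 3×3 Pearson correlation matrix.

Step 1 — column means:
  mean(X) = (4 + 3 + 4 + 5 + 7 + 5) / 6 = 28/6 = 4.6667
  mean(Y) = (5 + 3 + 4 + 8 + 2 + 5) / 6 = 27/6 = 4.5
  mean(Z) = (8 + 5 + 3 + 4 + 4 + 7) / 6 = 31/6 = 5.1667

Step 2 — sample variances and covariances s[i,j] = (1/(n-1)) · Σ_k (x_{k,i} - mean_i) · (x_{k,j} - mean_j), with n-1 = 5:
  s[X,X] = ((-0.6667)·(-0.6667) + (-1.6667)·(-1.6667) + (-0.6667)·(-0.6667) + (0.3333)·(0.3333) + (2.3333)·(2.3333) + (0.3333)·(0.3333)) / 5 = 9.3333/5 = 1.8667
  s[X,Y] = ((-0.6667)·(0.5) + (-1.6667)·(-1.5) + (-0.6667)·(-0.5) + (0.3333)·(3.5) + (2.3333)·(-2.5) + (0.3333)·(0.5)) / 5 = -2/5 = -0.4
  s[X,Z] = ((-0.6667)·(2.8333) + (-1.6667)·(-0.1667) + (-0.6667)·(-2.1667) + (0.3333)·(-1.1667) + (2.3333)·(-1.1667) + (0.3333)·(1.8333)) / 5 = -2.6667/5 = -0.5333
  s[Y,Y] = ((0.5)·(0.5) + (-1.5)·(-1.5) + (-0.5)·(-0.5) + (3.5)·(3.5) + (-2.5)·(-2.5) + (0.5)·(0.5)) / 5 = 21.5/5 = 4.3
  s[Y,Z] = ((0.5)·(2.8333) + (-1.5)·(-0.1667) + (-0.5)·(-2.1667) + (3.5)·(-1.1667) + (-2.5)·(-1.1667) + (0.5)·(1.8333)) / 5 = 2.5/5 = 0.5
  s[Z,Z] = ((2.8333)·(2.8333) + (-0.1667)·(-0.1667) + (-2.1667)·(-2.1667) + (-1.1667)·(-1.1667) + (-1.1667)·(-1.1667) + (1.8333)·(1.8333)) / 5 = 18.8333/5 = 3.7667
  Sample standard deviations s_i = √(s[i,i]):
  s(X) = √(1.8667) = 1.3663
  s(Y) = √(4.3) = 2.0736
  s(Z) = √(3.7667) = 1.9408

Step 3 — r_{ij} = s_{ij} / (s_i · s_j):
  r[X,X] = 1 (diagonal).
  r[X,Y] = -0.4 / (1.3663 · 2.0736) = -0.4 / 2.8331 = -0.1412
  r[X,Z] = -0.5333 / (1.3663 · 1.9408) = -0.5333 / 2.6516 = -0.2011
  r[Y,Y] = 1 (diagonal).
  r[Y,Z] = 0.5 / (2.0736 · 1.9408) = 0.5 / 4.0245 = 0.1242
  r[Z,Z] = 1 (diagonal).

R is symmetric with unit diagonal. Assembling:

R = [[1, -0.1412, -0.2011],
 [-0.1412, 1, 0.1242],
 [-0.2011, 0.1242, 1]]


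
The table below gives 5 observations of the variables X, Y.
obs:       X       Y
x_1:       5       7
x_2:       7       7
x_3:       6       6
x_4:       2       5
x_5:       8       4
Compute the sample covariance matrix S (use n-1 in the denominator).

Step 1 — column means:
  mean(X) = (5 + 7 + 6 + 2 + 8) / 5 = 28/5 = 5.6
  mean(Y) = (7 + 7 + 6 + 5 + 4) / 5 = 29/5 = 5.8

Step 2 — sample covariance S[i,j] = (1/(n-1)) · Σ_k (x_{k,i} - mean_i) · (x_{k,j} - mean_j), with n-1 = 4.
  S[X,X] = ((-0.6)·(-0.6) + (1.4)·(1.4) + (0.4)·(0.4) + (-3.6)·(-3.6) + (2.4)·(2.4)) / 4 = 21.2/4 = 5.3
  S[X,Y] = ((-0.6)·(1.2) + (1.4)·(1.2) + (0.4)·(0.2) + (-3.6)·(-0.8) + (2.4)·(-1.8)) / 4 = -0.4/4 = -0.1
  S[Y,Y] = ((1.2)·(1.2) + (1.2)·(1.2) + (0.2)·(0.2) + (-0.8)·(-0.8) + (-1.8)·(-1.8)) / 4 = 6.8/4 = 1.7

S is symmetric (S[j,i] = S[i,j]). Assembling:

S = [[5.3, -0.1],
 [-0.1, 1.7]]


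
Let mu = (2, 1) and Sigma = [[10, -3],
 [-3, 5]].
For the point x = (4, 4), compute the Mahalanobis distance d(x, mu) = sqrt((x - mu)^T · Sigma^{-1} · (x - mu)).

Step 1 — centre the observation: (x - mu) = (2, 3).

Step 2 — invert Sigma. det(Sigma) = 10·5 - (-3)² = 41.
  Sigma^{-1} = (1/det) · [[d, -b], [-b, a]] = [[0.122, 0.0732],
 [0.0732, 0.2439]].

Step 3 — form the quadratic (x - mu)^T · Sigma^{-1} · (x - mu):
  Sigma^{-1} · (x - mu) = (0.4634, 0.878).
  (x - mu)^T · [Sigma^{-1} · (x - mu)] = (2)·(0.4634) + (3)·(0.878) = 3.561.

Step 4 — take square root: d = √(3.561) ≈ 1.8871.

d(x, mu) = √(3.561) ≈ 1.8871


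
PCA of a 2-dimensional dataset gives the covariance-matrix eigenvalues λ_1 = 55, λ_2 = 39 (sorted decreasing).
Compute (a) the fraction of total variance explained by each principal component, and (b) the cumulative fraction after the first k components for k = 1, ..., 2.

Step 1 — total variance = trace(Sigma) = Σ λ_i = 55 + 39 = 94.

Step 2 — fraction explained by component i = λ_i / Σ λ:
  PC1: 55/94 = 0.5851
  PC2: 39/94 = 0.4149

Step 3 — cumulative fraction after k components = (λ_1 + ... + λ_k) / Σ λ:
  k = 1: 55/94 = 0.5851
  k = 2: (55 + 39)/94 = 94/94 = 1

Summary (fraction, with percent):

explained: PC1 0.5851 (58.51%), PC2 0.4149 (41.49%);  cumulative: 0.5851, 1


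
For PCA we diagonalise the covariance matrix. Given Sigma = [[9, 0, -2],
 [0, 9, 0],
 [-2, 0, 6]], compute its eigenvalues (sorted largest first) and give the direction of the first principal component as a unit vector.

Step 1 — characteristic polynomial p(λ) = det(λI - Sigma) = λ³ - tr·λ² + c_1·λ - det, where tr = trace, c_1 = sum of the principal 2×2 minors, det = det(Sigma):
  tr = 9 + 9 + 6 = 24,
  c_1 = (9·9 - (0)²) + (9·6 - (-2)²) + (9·6 - (0)²) = 81 + 50 + 54 = 185,
  det = 9·(9·6 - (0)²) - (0)·((0)·6 - (0)·(-2)) + (-2)·((0)·(0) - 9·(-2)) = 9·(54) - (0)·(0) + (-2)·(18) = 450.
  So p(λ) = λ³ - 24λ² + 185λ - 450.
Step 2 — look for an integer root (rational root theorem: any rational root is an integer divisor of 450). Testing λ = 5:
  p(5) = 125 - 600 + 925 - 450 = 0  ✓
  Dividing out (λ - 5): p(λ) = (λ - 5)(λ² - 19λ + 90).
Step 3 — remaining eigenvalues from the quadratic λ² - 19λ + 90 = 0:
  Δ = 19² - 4·90 = 361 - 360 = 1,  λ = (19 ± √1)/2 = (19 ± 1)/2 = 10 or 9.
  Sorted: λ_1 = 10,  λ_2 = 9,  λ_3 = 5  (check: sum = 24 = tr ✓).

Step 4 — unit eigenvector for λ_1 = 10: v spans the null space of (Sigma - λ_1 I), whose rows are
  r_1 = (-1, 0, -2),  r_2 = (0, -1, 0),  r_3 = (-2, 0, -4).
  v is orthogonal to every row, so take v ∝ r_1 × r_2 = ((0)·(0) - (-2)·(-1), (-2)·(0) - (-1)·(0), (-1)·(-1) - (0)·(0)) = (-2, 0, 1).
  Rescale (multiply by -1 so the first nonzero entry is positive): u = (2, 0, -1).
  ||u|| = √((2)² + (0)² + (-1)²) = √(5) ≈ 2.2361,  v_1 = u/||u|| ≈ (0.8944, 0, -0.4472) (||v_1|| = 1).

λ_1 = 10,  λ_2 = 9,  λ_3 = 5;  v_1 ≈ (0.8944, 0, -0.4472)


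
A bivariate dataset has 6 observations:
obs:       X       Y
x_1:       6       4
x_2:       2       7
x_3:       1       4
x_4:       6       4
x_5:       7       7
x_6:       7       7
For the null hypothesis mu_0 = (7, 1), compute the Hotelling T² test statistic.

Step 1 — sample mean vector:
  mean(X) = (6 + 2 + 1 + 6 + 7 + 7) / 6 = 29/6 = 4.8333
  mean(Y) = (4 + 7 + 4 + 4 + 7 + 7) / 6 = 33/6 = 5.5
  x̄ = (4.8333, 5.5),  deviation x̄ - mu_0 = (4.8333, 5.5) - (7, 1) = (-2.1667, 4.5).

Step 2 — sample covariance matrix, S[i,j] = (1/(n-1)) · Σ_k (x_{k,i} - mean_i) · (x_{k,j} - mean_j), divisor n-1 = 5:
  S[X,X] = ((1.1667)·(1.1667) + (-2.8333)·(-2.8333) + (-3.8333)·(-3.8333) + (1.1667)·(1.1667) + (2.1667)·(2.1667) + (2.1667)·(2.1667)) / 5 = 34.8333/5 = 6.9667
  S[X,Y] = ((1.1667)·(-1.5) + (-2.8333)·(1.5) + (-3.8333)·(-1.5) + (1.1667)·(-1.5) + (2.1667)·(1.5) + (2.1667)·(1.5)) / 5 = 4.5/5 = 0.9
  S[Y,Y] = ((-1.5)·(-1.5) + (1.5)·(1.5) + (-1.5)·(-1.5) + (-1.5)·(-1.5) + (1.5)·(1.5) + (1.5)·(1.5)) / 5 = 13.5/5 = 2.7
  S = [[6.9667, 0.9],
 [0.9, 2.7]].

Step 3 — invert S. det(S) = 6.9667·2.7 - (0.9)² = 18.
  S^{-1} = (1/det) · [[d, -b], [-b, a]] = [[0.15, -0.05],
 [-0.05, 0.387]].

Step 4 — quadratic form (x̄ - mu_0)^T · S^{-1} · (x̄ - mu_0):
  S^{-1} · (x̄ - mu_0) = (-0.55, 1.85),
  (x̄ - mu_0)^T · [...] = (-2.1667)·(-0.55) + (4.5)·(1.85) = 9.5167.

Step 5 — scale by n: T² = 6 · 9.5167 = 57.1.

T² ≈ 57.1


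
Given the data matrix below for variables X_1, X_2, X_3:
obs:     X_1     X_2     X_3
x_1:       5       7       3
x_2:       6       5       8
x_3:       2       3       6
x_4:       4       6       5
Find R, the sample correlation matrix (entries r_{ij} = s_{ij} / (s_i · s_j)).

Step 1 — column means:
  mean(X_1) = (5 + 6 + 2 + 4) / 4 = 17/4 = 4.25
  mean(X_2) = (7 + 5 + 3 + 6) / 4 = 21/4 = 5.25
  mean(X_3) = (3 + 8 + 6 + 5) / 4 = 22/4 = 5.5

Step 2 — sample variances and covariances s[i,j] = (1/(n-1)) · Σ_k (x_{k,i} - mean_i) · (x_{k,j} - mean_j), with n-1 = 3:
  s[X_1,X_1] = ((0.75)·(0.75) + (1.75)·(1.75) + (-2.25)·(-2.25) + (-0.25)·(-0.25)) / 3 = 8.75/3 = 2.9167
  s[X_1,X_2] = ((0.75)·(1.75) + (1.75)·(-0.25) + (-2.25)·(-2.25) + (-0.25)·(0.75)) / 3 = 5.75/3 = 1.9167
  s[X_1,X_3] = ((0.75)·(-2.5) + (1.75)·(2.5) + (-2.25)·(0.5) + (-0.25)·(-0.5)) / 3 = 1.5/3 = 0.5
  s[X_2,X_2] = ((1.75)·(1.75) + (-0.25)·(-0.25) + (-2.25)·(-2.25) + (0.75)·(0.75)) / 3 = 8.75/3 = 2.9167
  s[X_2,X_3] = ((1.75)·(-2.5) + (-0.25)·(2.5) + (-2.25)·(0.5) + (0.75)·(-0.5)) / 3 = -6.5/3 = -2.1667
  s[X_3,X_3] = ((-2.5)·(-2.5) + (2.5)·(2.5) + (0.5)·(0.5) + (-0.5)·(-0.5)) / 3 = 13/3 = 4.3333
  Sample standard deviations s_i = √(s[i,i]):
  s(X_1) = √(2.9167) = 1.7078
  s(X_2) = √(2.9167) = 1.7078
  s(X_3) = √(4.3333) = 2.0817

Step 3 — r_{ij} = s_{ij} / (s_i · s_j):
  r[X_1,X_1] = 1 (diagonal).
  r[X_1,X_2] = 1.9167 / (1.7078 · 1.7078) = 1.9167 / 2.9167 = 0.6571
  r[X_1,X_3] = 0.5 / (1.7078 · 2.0817) = 0.5 / 3.5551 = 0.1406
  r[X_2,X_2] = 1 (diagonal).
  r[X_2,X_3] = -2.1667 / (1.7078 · 2.0817) = -2.1667 / 3.5551 = -0.6094
  r[X_3,X_3] = 1 (diagonal).

R is symmetric with unit diagonal. Assembling:

R = [[1, 0.6571, 0.1406],
 [0.6571, 1, -0.6094],
 [0.1406, -0.6094, 1]]


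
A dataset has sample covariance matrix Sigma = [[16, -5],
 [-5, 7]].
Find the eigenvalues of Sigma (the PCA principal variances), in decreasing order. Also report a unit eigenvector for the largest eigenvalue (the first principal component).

Step 1 — characteristic polynomial of 2×2 Sigma:
  det(Sigma - λI) = λ² - trace · λ + det = 0.
  trace = 16 + 7 = 23, det = 16·7 - (-5)² = 87.
Step 2 — discriminant:
  Δ = trace² - 4·det = 529 - 348 = 181.
Step 3 — eigenvalues:
  λ = (trace ± √Δ)/2 = (23 ± 13.4536)/2,
  λ_1 = 18.2268,  λ_2 = 4.7732.

Step 4 — unit eigenvector for λ_1: solve (Sigma - λ_1 I)v = 0. First row:
  (16 - 18.2268)·v_x + (-5)·v_y = 0, i.e. (-2.2268)·v_x + (-5)·v_y = 0,
  so v ∝ (b, λ_1 - a) = (-5, 2.2268); multiply by -1 so the first entry is positive: u = (5, -2.2268).
  ||u|| = √((5)² + (-2.2268)²) = √(29.9587) ≈ 5.4735,
  v_1 = u/||u|| ≈ (0.9135, -0.4068) (||v_1|| = 1).

λ_1 = 18.2268,  λ_2 = 4.7732;  v_1 ≈ (0.9135, -0.4068)


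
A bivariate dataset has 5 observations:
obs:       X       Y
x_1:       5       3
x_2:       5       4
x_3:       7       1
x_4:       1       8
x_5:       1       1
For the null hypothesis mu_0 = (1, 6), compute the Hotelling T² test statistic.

Step 1 — sample mean vector:
  mean(X) = (5 + 5 + 7 + 1 + 1) / 5 = 19/5 = 3.8
  mean(Y) = (3 + 4 + 1 + 8 + 1) / 5 = 17/5 = 3.4
  x̄ = (3.8, 3.4),  deviation x̄ - mu_0 = (3.8, 3.4) - (1, 6) = (2.8, -2.6).

Step 2 — sample covariance matrix, S[i,j] = (1/(n-1)) · Σ_k (x_{k,i} - mean_i) · (x_{k,j} - mean_j), divisor n-1 = 4:
  S[X,X] = ((1.2)·(1.2) + (1.2)·(1.2) + (3.2)·(3.2) + (-2.8)·(-2.8) + (-2.8)·(-2.8)) / 4 = 28.8/4 = 7.2
  S[X,Y] = ((1.2)·(-0.4) + (1.2)·(0.6) + (3.2)·(-2.4) + (-2.8)·(4.6) + (-2.8)·(-2.4)) / 4 = -13.6/4 = -3.4
  S[Y,Y] = ((-0.4)·(-0.4) + (0.6)·(0.6) + (-2.4)·(-2.4) + (4.6)·(4.6) + (-2.4)·(-2.4)) / 4 = 33.2/4 = 8.3
  S = [[7.2, -3.4],
 [-3.4, 8.3]].

Step 3 — invert S. det(S) = 7.2·8.3 - (-3.4)² = 48.2.
  S^{-1} = (1/det) · [[d, -b], [-b, a]] = [[0.1722, 0.0705],
 [0.0705, 0.1494]].

Step 4 — quadratic form (x̄ - mu_0)^T · S^{-1} · (x̄ - mu_0):
  S^{-1} · (x̄ - mu_0) = (0.2988, -0.1909),
  (x̄ - mu_0)^T · [...] = (2.8)·(0.2988) + (-2.6)·(-0.1909) = 1.3328.

Step 5 — scale by n: T² = 5 · 1.3328 = 6.6639.

T² ≈ 6.6639


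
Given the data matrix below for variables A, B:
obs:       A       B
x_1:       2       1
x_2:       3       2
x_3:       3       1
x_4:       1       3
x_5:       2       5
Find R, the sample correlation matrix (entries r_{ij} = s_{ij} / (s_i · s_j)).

Step 1 — column means:
  mean(A) = (2 + 3 + 3 + 1 + 2) / 5 = 11/5 = 2.2
  mean(B) = (1 + 2 + 1 + 3 + 5) / 5 = 12/5 = 2.4

Step 2 — sample variances and covariances s[i,j] = (1/(n-1)) · Σ_k (x_{k,i} - mean_i) · (x_{k,j} - mean_j), with n-1 = 4:
  s[A,A] = ((-0.2)·(-0.2) + (0.8)·(0.8) + (0.8)·(0.8) + (-1.2)·(-1.2) + (-0.2)·(-0.2)) / 4 = 2.8/4 = 0.7
  s[A,B] = ((-0.2)·(-1.4) + (0.8)·(-0.4) + (0.8)·(-1.4) + (-1.2)·(0.6) + (-0.2)·(2.6)) / 4 = -2.4/4 = -0.6
  s[B,B] = ((-1.4)·(-1.4) + (-0.4)·(-0.4) + (-1.4)·(-1.4) + (0.6)·(0.6) + (2.6)·(2.6)) / 4 = 11.2/4 = 2.8
  Sample standard deviations s_i = √(s[i,i]):
  s(A) = √(0.7) = 0.8367
  s(B) = √(2.8) = 1.6733

Step 3 — r_{ij} = s_{ij} / (s_i · s_j):
  r[A,A] = 1 (diagonal).
  r[A,B] = -0.6 / (0.8367 · 1.6733) = -0.6 / 1.4 = -0.4286
  r[B,B] = 1 (diagonal).

R is symmetric with unit diagonal. Assembling:

R = [[1, -0.4286],
 [-0.4286, 1]]


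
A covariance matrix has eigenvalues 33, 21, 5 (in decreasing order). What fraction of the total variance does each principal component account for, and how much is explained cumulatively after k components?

Step 1 — total variance = trace(Sigma) = Σ λ_i = 33 + 21 + 5 = 59.

Step 2 — fraction explained by component i = λ_i / Σ λ:
  PC1: 33/59 = 0.5593
  PC2: 21/59 = 0.3559
  PC3: 5/59 = 0.0847

Step 3 — cumulative fraction after k components = (λ_1 + ... + λ_k) / Σ λ:
  k = 1: 33/59 = 0.5593
  k = 2: (33 + 21)/59 = 54/59 = 0.9153
  k = 3: (33 + 21 + 5)/59 = 59/59 = 1

Summary (fraction, with percent):

explained: PC1 0.5593 (55.93%), PC2 0.3559 (35.59%), PC3 0.0847 (8.47%);  cumulative: 0.5593, 0.9153, 1


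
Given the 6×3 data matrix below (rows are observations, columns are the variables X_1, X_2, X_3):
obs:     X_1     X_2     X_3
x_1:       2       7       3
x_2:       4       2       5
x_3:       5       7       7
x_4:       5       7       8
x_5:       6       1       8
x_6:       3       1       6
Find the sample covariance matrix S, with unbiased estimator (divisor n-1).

Step 1 — column means:
  mean(X_1) = (2 + 4 + 5 + 5 + 6 + 3) / 6 = 25/6 = 4.1667
  mean(X_2) = (7 + 2 + 7 + 7 + 1 + 1) / 6 = 25/6 = 4.1667
  mean(X_3) = (3 + 5 + 7 + 8 + 8 + 6) / 6 = 37/6 = 6.1667

Step 2 — sample covariance S[i,j] = (1/(n-1)) · Σ_k (x_{k,i} - mean_i) · (x_{k,j} - mean_j), with n-1 = 5.
  S[X_1,X_1] = ((-2.1667)·(-2.1667) + (-0.1667)·(-0.1667) + (0.8333)·(0.8333) + (0.8333)·(0.8333) + (1.8333)·(1.8333) + (-1.1667)·(-1.1667)) / 5 = 10.8333/5 = 2.1667
  S[X_1,X_2] = ((-2.1667)·(2.8333) + (-0.1667)·(-2.1667) + (0.8333)·(2.8333) + (0.8333)·(2.8333) + (1.8333)·(-3.1667) + (-1.1667)·(-3.1667)) / 5 = -3.1667/5 = -0.6333
  S[X_1,X_3] = ((-2.1667)·(-3.1667) + (-0.1667)·(-1.1667) + (0.8333)·(0.8333) + (0.8333)·(1.8333) + (1.8333)·(1.8333) + (-1.1667)·(-0.1667)) / 5 = 12.8333/5 = 2.5667
  S[X_2,X_2] = ((2.8333)·(2.8333) + (-2.1667)·(-2.1667) + (2.8333)·(2.8333) + (2.8333)·(2.8333) + (-3.1667)·(-3.1667) + (-3.1667)·(-3.1667)) / 5 = 48.8333/5 = 9.7667
  S[X_2,X_3] = ((2.8333)·(-3.1667) + (-2.1667)·(-1.1667) + (2.8333)·(0.8333) + (2.8333)·(1.8333) + (-3.1667)·(1.8333) + (-3.1667)·(-0.1667)) / 5 = -4.1667/5 = -0.8333
  S[X_3,X_3] = ((-3.1667)·(-3.1667) + (-1.1667)·(-1.1667) + (0.8333)·(0.8333) + (1.8333)·(1.8333) + (1.8333)·(1.8333) + (-0.1667)·(-0.1667)) / 5 = 18.8333/5 = 3.7667

S is symmetric (S[j,i] = S[i,j]). Assembling:

S = [[2.1667, -0.6333, 2.5667],
 [-0.6333, 9.7667, -0.8333],
 [2.5667, -0.8333, 3.7667]]


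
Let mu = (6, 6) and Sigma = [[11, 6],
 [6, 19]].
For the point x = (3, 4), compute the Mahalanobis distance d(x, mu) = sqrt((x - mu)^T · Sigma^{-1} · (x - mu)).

Step 1 — centre the observation: (x - mu) = (-3, -2).

Step 2 — invert Sigma. det(Sigma) = 11·19 - (6)² = 173.
  Sigma^{-1} = (1/det) · [[d, -b], [-b, a]] = [[0.1098, -0.0347],
 [-0.0347, 0.0636]].

Step 3 — form the quadratic (x - mu)^T · Sigma^{-1} · (x - mu):
  Sigma^{-1} · (x - mu) = (-0.2601, -0.0231).
  (x - mu)^T · [Sigma^{-1} · (x - mu)] = (-3)·(-0.2601) + (-2)·(-0.0231) = 0.8266.

Step 4 — take square root: d = √(0.8266) ≈ 0.9092.

d(x, mu) = √(0.8266) ≈ 0.9092


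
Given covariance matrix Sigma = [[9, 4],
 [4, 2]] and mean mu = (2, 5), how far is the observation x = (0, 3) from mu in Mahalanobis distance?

Step 1 — centre the observation: (x - mu) = (-2, -2).

Step 2 — invert Sigma. det(Sigma) = 9·2 - (4)² = 2.
  Sigma^{-1} = (1/det) · [[d, -b], [-b, a]] = [[1, -2],
 [-2, 4.5]].

Step 3 — form the quadratic (x - mu)^T · Sigma^{-1} · (x - mu):
  Sigma^{-1} · (x - mu) = (2, -5).
  (x - mu)^T · [Sigma^{-1} · (x - mu)] = (-2)·(2) + (-2)·(-5) = 6.

Step 4 — take square root: d = √(6) ≈ 2.4495.

d(x, mu) = √(6) ≈ 2.4495


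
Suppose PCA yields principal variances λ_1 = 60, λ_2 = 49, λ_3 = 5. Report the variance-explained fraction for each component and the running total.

Step 1 — total variance = trace(Sigma) = Σ λ_i = 60 + 49 + 5 = 114.

Step 2 — fraction explained by component i = λ_i / Σ λ:
  PC1: 60/114 = 0.5263
  PC2: 49/114 = 0.4298
  PC3: 5/114 = 0.0439

Step 3 — cumulative fraction after k components = (λ_1 + ... + λ_k) / Σ λ:
  k = 1: 60/114 = 0.5263
  k = 2: (60 + 49)/114 = 109/114 = 0.9561
  k = 3: (60 + 49 + 5)/114 = 114/114 = 1

Summary (fraction, with percent):

explained: PC1 0.5263 (52.63%), PC2 0.4298 (42.98%), PC3 0.0439 (4.39%);  cumulative: 0.5263, 0.9561, 1


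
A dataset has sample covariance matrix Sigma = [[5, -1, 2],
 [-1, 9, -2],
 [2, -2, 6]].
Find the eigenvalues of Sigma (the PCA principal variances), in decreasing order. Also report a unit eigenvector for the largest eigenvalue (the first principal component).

Step 1 — characteristic polynomial p(λ) = det(λI - Sigma) = λ³ - tr·λ² + c_1·λ - det, where tr = trace, c_1 = sum of the principal 2×2 minors, det = det(Sigma):
  tr = 5 + 9 + 6 = 20,
  c_1 = (5·9 - (-1)²) + (5·6 - (2)²) + (9·6 - (-2)²) = 44 + 26 + 50 = 120,
  det = 5·(9·6 - (-2)²) - (-1)·((-1)·6 - (-2)·(2)) + (2)·((-1)·(-2) - 9·(2)) = 5·(50) - (-1)·(-2) + (2)·(-16) = 216.
  So p(λ) = λ³ - 20λ² + 120λ - 216.
Step 2 — look for an integer root (rational root theorem: any rational root is an integer divisor of 216). Testing λ = 6:
  p(6) = 216 - 720 + 720 - 216 = 0  ✓
  Dividing out (λ - 6): p(λ) = (λ - 6)(λ² - 14λ + 36).
Step 3 — remaining eigenvalues from the quadratic λ² - 14λ + 36 = 0:
  Δ = 14² - 4·36 = 196 - 144 = 52,  λ = (14 ± √52)/2 = (14 ± 7.2111)/2 ≈ 10.6056 or 3.3944.
  Sorted: λ_1 = 10.6056,  λ_2 = 6,  λ_3 = 3.3944  (check: sum = 20 = tr ✓).

Step 4 — unit eigenvector for λ_1 ≈ 10.6056: v spans the null space of (Sigma - λ_1 I), whose rows are
  r_1 = (-5.6056, -1, 2),  r_2 = (-1, -1.6056, -2),  r_3 = (2, -2, -4.6056).
  v is orthogonal to every row, so take v ∝ r_1 × r_2 = ((-1)·(-2) - (2)·(-1.6056), (2)·(-1) - (-5.6056)·(-2), (-5.6056)·(-1.6056) - (-1)·(-1)) ≈ (5.2111, -13.2111, 8).
  Let u = (5.2111, -13.2111, 8).
  ||u|| = √((5.2111)² + (-13.2111)² + (8)²) = √(265.6888) ≈ 16.3,  v_1 = u/||u|| ≈ (0.3197, -0.8105, 0.4908) (||v_1|| = 1).

λ_1 = 10.6056,  λ_2 = 6,  λ_3 = 3.3944;  v_1 ≈ (0.3197, -0.8105, 0.4908)
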